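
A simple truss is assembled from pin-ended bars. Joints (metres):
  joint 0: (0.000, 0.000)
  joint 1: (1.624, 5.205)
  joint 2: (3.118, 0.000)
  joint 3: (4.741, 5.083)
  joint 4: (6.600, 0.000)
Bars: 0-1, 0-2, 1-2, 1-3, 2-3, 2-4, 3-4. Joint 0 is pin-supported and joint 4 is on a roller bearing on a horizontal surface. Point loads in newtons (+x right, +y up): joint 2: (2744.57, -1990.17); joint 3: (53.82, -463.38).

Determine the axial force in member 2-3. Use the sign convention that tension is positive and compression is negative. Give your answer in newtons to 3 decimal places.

865.117

N=5 nodes, M=7 members, R=3 reactions → 2N=10, M+R=10
member 0 (0-1): L=5.4525, (cx,cy)=(0.2978,0.9546)
member 1 (0-2): L=3.1180, (cx,cy)=(1.0000,0.0000)
member 2 (1-2): L=5.4152, (cx,cy)=(0.2759,-0.9612)
member 3 (1-3): L=3.1194, (cx,cy)=(0.9992,-0.0391)
member 4 (2-3): L=5.3358, (cx,cy)=(0.3042,0.9526)
member 5 (2-4): L=3.4820, (cx,cy)=(1.0000,0.0000)
member 6 (3-4): L=5.4123, (cx,cy)=(0.3435,-0.9392)
solve A·x = −loads:
  F[0-1] = -1193.1890 N (compression)
  F[0-2] = +3153.7775 N (tension)
  F[1-2] = +1213.1274 N (tension)
  F[1-3] = -690.6076 N (compression)
  F[2-3] = +865.1169 N (tension)
  F[2-4] = +480.7563 N (tension)
  F[3-4] = -1399.6704 N (compression)
  Rx@0 = -2798.3900 N
  Ry@0 = +1139.0346 N
  Ry@4 = +1314.5154 N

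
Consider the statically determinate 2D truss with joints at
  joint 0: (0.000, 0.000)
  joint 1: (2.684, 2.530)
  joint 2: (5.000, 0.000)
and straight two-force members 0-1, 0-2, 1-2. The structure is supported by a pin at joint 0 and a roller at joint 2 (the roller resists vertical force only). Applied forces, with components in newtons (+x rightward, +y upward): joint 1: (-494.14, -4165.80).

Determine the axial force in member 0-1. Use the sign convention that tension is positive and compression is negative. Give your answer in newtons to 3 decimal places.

N=3 nodes, M=3 members, R=3 reactions → 2N=6, M+R=6
member 0 (0-1): L=3.6885, (cx,cy)=(0.7277,0.6859)
member 1 (0-2): L=5.0000, (cx,cy)=(1.0000,0.0000)
member 2 (1-2): L=3.4300, (cx,cy)=(0.6752,-0.7376)
solve A·x = −loads:
  F[0-1] = -3177.6665 N (compression)
  F[0-2] = +1818.1667 N (tension)
  F[1-2] = -2692.6916 N (compression)
  Rx@0 = +494.1400 N
  Ry@0 = +2179.6334 N
  Ry@2 = +1986.1666 N

-3177.666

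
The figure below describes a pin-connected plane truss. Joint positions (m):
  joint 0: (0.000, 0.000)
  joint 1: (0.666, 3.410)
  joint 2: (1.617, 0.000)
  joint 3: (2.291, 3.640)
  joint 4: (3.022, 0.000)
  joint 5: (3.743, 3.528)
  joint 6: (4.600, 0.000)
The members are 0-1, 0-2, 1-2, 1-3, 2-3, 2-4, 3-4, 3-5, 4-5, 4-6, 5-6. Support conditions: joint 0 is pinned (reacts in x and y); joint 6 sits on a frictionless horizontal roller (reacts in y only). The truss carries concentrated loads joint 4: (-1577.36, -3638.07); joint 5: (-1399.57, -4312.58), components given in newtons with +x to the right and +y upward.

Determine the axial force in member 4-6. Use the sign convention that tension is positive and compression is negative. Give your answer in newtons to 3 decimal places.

1172.247

N=7 nodes, M=11 members, R=3 reactions → 2N=14, M+R=14
member 0 (0-1): L=3.4744, (cx,cy)=(0.1917,0.9815)
member 1 (0-2): L=1.6170, (cx,cy)=(1.0000,0.0000)
member 2 (1-2): L=3.5401, (cx,cy)=(0.2686,-0.9632)
member 3 (1-3): L=1.6412, (cx,cy)=(0.9901,0.1401)
member 4 (2-3): L=3.7019, (cx,cy)=(0.1821,0.9833)
member 5 (2-4): L=1.4050, (cx,cy)=(1.0000,0.0000)
member 6 (3-4): L=3.7127, (cx,cy)=(0.1969,-0.9804)
member 7 (3-5): L=1.4563, (cx,cy)=(0.9970,-0.0769)
member 8 (4-5): L=3.6009, (cx,cy)=(0.2002,0.9797)
member 9 (4-6): L=1.5780, (cx,cy)=(1.0000,0.0000)
member 10 (5-6): L=3.6306, (cx,cy)=(0.2360,-0.9717)
solve A·x = −loads:
  F[0-1] = -3183.9197 N (compression)
  F[0-2] = -2366.6166 N (compression)
  F[1-2] = +3034.6584 N (tension)
  F[1-3] = -1439.7351 N (compression)
  F[2-3] = -2972.7996 N (compression)
  F[2-4] = -1010.1456 N (compression)
  F[3-4] = +3394.5898 N (tension)
  F[3-5] = -2642.9832 N (compression)
  F[4-5] = +316.3353 N (tension)
  F[4-6] = +1172.2468 N (tension)
  F[5-6] = -4966.1090 N (compression)
  Rx@0 = +2976.9300 N
  Ry@0 = +3124.8779 N
  Ry@6 = +4825.7721 N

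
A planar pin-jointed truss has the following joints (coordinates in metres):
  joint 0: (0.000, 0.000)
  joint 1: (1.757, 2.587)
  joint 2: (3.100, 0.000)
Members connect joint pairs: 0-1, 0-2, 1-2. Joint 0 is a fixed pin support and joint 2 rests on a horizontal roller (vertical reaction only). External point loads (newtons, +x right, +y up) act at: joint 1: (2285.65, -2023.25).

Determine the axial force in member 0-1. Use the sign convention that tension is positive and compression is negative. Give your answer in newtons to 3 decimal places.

1246.166

N=3 nodes, M=3 members, R=3 reactions → 2N=6, M+R=6
member 0 (0-1): L=3.1272, (cx,cy)=(0.5618,0.8272)
member 1 (0-2): L=3.1000, (cx,cy)=(1.0000,0.0000)
member 2 (1-2): L=2.9148, (cx,cy)=(0.4607,-0.8875)
solve A·x = −loads:
  F[0-1] = +1246.1659 N (tension)
  F[0-2] = +1585.5071 N (tension)
  F[1-2] = -3441.1611 N (compression)
  Rx@0 = -2285.6500 N
  Ry@0 = -1030.8877 N
  Ry@2 = +3054.1377 N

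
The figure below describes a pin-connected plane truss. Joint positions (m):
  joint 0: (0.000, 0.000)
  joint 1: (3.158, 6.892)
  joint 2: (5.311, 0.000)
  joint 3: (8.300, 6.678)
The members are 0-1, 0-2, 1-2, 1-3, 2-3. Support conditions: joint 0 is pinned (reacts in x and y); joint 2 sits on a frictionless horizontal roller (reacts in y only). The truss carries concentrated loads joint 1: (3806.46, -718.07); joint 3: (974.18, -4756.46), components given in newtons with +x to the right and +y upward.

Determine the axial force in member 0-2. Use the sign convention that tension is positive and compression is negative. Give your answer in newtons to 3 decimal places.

862.777

N=4 nodes, M=5 members, R=3 reactions → 2N=8, M+R=8
member 0 (0-1): L=7.5811, (cx,cy)=(0.4166,0.9091)
member 1 (0-2): L=5.3110, (cx,cy)=(1.0000,0.0000)
member 2 (1-2): L=7.2205, (cx,cy)=(0.2982,-0.9545)
member 3 (1-3): L=5.1465, (cx,cy)=(0.9991,-0.0416)
member 4 (2-3): L=7.3164, (cx,cy)=(0.4085,0.9127)
solve A·x = −loads:
  F[0-1] = +9405.1914 N (tension)
  F[0-2] = +862.7771 N (tension)
  F[1-2] = -9842.9338 N (compression)
  F[1-3] = +3049.0096 N (tension)
  F[2-3] = -5072.2658 N (compression)
  Rx@0 = -4780.6400 N
  Ry@0 = -8550.3202 N
  Ry@2 = +14024.8502 N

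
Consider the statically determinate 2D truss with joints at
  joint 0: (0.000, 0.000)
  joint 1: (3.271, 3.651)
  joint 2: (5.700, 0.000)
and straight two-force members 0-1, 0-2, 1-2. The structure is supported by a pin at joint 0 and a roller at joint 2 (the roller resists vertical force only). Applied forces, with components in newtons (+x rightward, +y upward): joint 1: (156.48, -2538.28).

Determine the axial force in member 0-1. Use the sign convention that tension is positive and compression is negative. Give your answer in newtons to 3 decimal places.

-1317.708

N=3 nodes, M=3 members, R=3 reactions → 2N=6, M+R=6
member 0 (0-1): L=4.9020, (cx,cy)=(0.6673,0.7448)
member 1 (0-2): L=5.7000, (cx,cy)=(1.0000,0.0000)
member 2 (1-2): L=4.3852, (cx,cy)=(0.5539,-0.8326)
solve A·x = −loads:
  F[0-1] = -1317.7083 N (compression)
  F[0-2] = +1035.7653 N (tension)
  F[1-2] = -1869.9142 N (compression)
  Rx@0 = -156.4800 N
  Ry@0 = +981.4340 N
  Ry@2 = +1556.8460 N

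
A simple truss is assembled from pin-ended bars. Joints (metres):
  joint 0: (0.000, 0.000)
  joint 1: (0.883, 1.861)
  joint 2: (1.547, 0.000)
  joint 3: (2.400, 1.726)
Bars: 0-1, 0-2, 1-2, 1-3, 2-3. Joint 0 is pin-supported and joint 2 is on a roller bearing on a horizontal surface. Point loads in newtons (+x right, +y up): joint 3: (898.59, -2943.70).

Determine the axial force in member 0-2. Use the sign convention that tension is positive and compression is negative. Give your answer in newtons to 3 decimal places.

-347.237

N=4 nodes, M=5 members, R=3 reactions → 2N=8, M+R=8
member 0 (0-1): L=2.0599, (cx,cy)=(0.4287,0.9035)
member 1 (0-2): L=1.5470, (cx,cy)=(1.0000,0.0000)
member 2 (1-2): L=1.9759, (cx,cy)=(0.3360,-0.9418)
member 3 (1-3): L=1.5230, (cx,cy)=(0.9961,-0.0886)
member 4 (2-3): L=1.9253, (cx,cy)=(0.4431,0.8965)
solve A·x = −loads:
  F[0-1] = +2906.2576 N (tension)
  F[0-2] = -347.2371 N (compression)
  F[1-2] = -3000.8107 N (compression)
  F[1-3] = +2263.1517 N (tension)
  F[2-3] = -3059.7953 N (compression)
  Rx@0 = -898.5900 N
  Ry@0 = -2625.6900 N
  Ry@2 = +5569.3900 N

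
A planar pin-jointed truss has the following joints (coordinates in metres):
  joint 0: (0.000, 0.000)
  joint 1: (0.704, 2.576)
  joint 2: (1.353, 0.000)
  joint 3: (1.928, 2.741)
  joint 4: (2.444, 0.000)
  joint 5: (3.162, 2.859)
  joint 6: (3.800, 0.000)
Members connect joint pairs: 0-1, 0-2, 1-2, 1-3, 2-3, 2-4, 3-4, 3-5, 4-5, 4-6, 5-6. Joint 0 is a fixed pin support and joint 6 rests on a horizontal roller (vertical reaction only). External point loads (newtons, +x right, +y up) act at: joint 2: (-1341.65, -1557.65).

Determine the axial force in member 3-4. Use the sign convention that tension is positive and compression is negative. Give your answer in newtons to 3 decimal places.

-590.572

N=7 nodes, M=11 members, R=3 reactions → 2N=14, M+R=14
member 0 (0-1): L=2.6705, (cx,cy)=(0.2636,0.9646)
member 1 (0-2): L=1.3530, (cx,cy)=(1.0000,0.0000)
member 2 (1-2): L=2.6565, (cx,cy)=(0.2443,-0.9697)
member 3 (1-3): L=1.2351, (cx,cy)=(0.9910,0.1336)
member 4 (2-3): L=2.8007, (cx,cy)=(0.2053,0.9787)
member 5 (2-4): L=1.0910, (cx,cy)=(1.0000,0.0000)
member 6 (3-4): L=2.7891, (cx,cy)=(0.1850,-0.9827)
member 7 (3-5): L=1.2396, (cx,cy)=(0.9955,0.0952)
member 8 (4-5): L=2.9478, (cx,cy)=(0.2436,0.9699)
member 9 (4-6): L=1.3560, (cx,cy)=(1.0000,0.0000)
member 10 (5-6): L=2.9293, (cx,cy)=(0.2178,-0.9760)
solve A·x = −loads:
  F[0-1] = -1039.8281 N (compression)
  F[0-2] = -1067.5260 N (compression)
  F[1-2] = +963.5560 N (tension)
  F[1-3] = -514.1359 N (compression)
  F[2-3] = +636.8585 N (tension)
  F[2-4] = +378.7746 N (tension)
  F[3-4] = -590.5721 N (compression)
  F[3-5] = -270.7465 N (compression)
  F[4-5] = +598.4000 N (tension)
  F[4-6] = +123.7629 N (tension)
  F[5-6] = -568.2468 N (compression)
  Rx@0 = +1341.6500 N
  Ry@0 = +1003.0446 N
  Ry@6 = +554.6054 N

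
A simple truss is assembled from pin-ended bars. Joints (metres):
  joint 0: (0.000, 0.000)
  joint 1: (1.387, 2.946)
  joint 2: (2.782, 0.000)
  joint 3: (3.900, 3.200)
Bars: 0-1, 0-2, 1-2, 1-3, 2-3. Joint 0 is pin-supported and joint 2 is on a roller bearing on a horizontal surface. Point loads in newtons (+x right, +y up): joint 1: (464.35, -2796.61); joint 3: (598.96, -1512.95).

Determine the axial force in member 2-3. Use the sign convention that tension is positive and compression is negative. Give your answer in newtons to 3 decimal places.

-1727.770

N=4 nodes, M=5 members, R=3 reactions → 2N=8, M+R=8
member 0 (0-1): L=3.2562, (cx,cy)=(0.4260,0.9047)
member 1 (0-2): L=2.7820, (cx,cy)=(1.0000,0.0000)
member 2 (1-2): L=3.2596, (cx,cy)=(0.4280,-0.9038)
member 3 (1-3): L=2.5258, (cx,cy)=(0.9949,0.1006)
member 4 (2-3): L=3.3897, (cx,cy)=(0.3298,0.9440)
solve A·x = −loads:
  F[0-1] = +427.0391 N (tension)
  F[0-2] = +881.4085 N (tension)
  F[1-2] = -3391.0738 N (compression)
  F[1-3] = +1174.7765 N (tension)
  F[2-3] = -1727.7702 N (compression)
  Rx@0 = -1063.3100 N
  Ry@0 = -386.3603 N
  Ry@2 = +4695.9203 N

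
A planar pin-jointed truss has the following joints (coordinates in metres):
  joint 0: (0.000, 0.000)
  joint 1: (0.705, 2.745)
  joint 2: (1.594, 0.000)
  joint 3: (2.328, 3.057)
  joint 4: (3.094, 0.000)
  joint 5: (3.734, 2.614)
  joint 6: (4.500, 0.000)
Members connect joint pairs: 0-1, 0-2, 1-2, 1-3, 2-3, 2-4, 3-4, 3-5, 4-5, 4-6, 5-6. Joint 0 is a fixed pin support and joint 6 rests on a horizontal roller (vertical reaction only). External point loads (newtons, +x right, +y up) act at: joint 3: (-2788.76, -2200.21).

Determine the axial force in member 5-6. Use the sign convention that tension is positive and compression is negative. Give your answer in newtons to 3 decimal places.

N=7 nodes, M=11 members, R=3 reactions → 2N=14, M+R=14
member 0 (0-1): L=2.8341, (cx,cy)=(0.2488,0.9686)
member 1 (0-2): L=1.5940, (cx,cy)=(1.0000,0.0000)
member 2 (1-2): L=2.8854, (cx,cy)=(0.3081,-0.9514)
member 3 (1-3): L=1.6527, (cx,cy)=(0.9820,0.1888)
member 4 (2-3): L=3.1439, (cx,cy)=(0.2335,0.9724)
member 5 (2-4): L=1.5000, (cx,cy)=(1.0000,0.0000)
member 6 (3-4): L=3.1515, (cx,cy)=(0.2431,-0.9700)
member 7 (3-5): L=1.4741, (cx,cy)=(0.9538,-0.3005)
member 8 (4-5): L=2.6912, (cx,cy)=(0.2378,0.9713)
member 9 (4-6): L=1.4060, (cx,cy)=(1.0000,0.0000)
member 10 (5-6): L=2.7239, (cx,cy)=(0.2812,-0.9596)
solve A·x = −loads:
  F[0-1] = -3052.4158 N (compression)
  F[0-2] = -2029.4491 N (compression)
  F[1-2] = +2781.0711 N (tension)
  F[1-3] = -1645.7684 N (compression)
  F[2-3] = -2720.9737 N (compression)
  F[2-4] = -537.3200 N (compression)
  F[3-4] = +656.9717 N (tension)
  F[3-5] = +395.9390 N (tension)
  F[4-5] = -656.0927 N (compression)
  F[4-6] = -221.6113 N (compression)
  F[5-6] = +788.0572 N (tension)
  Rx@0 = +2788.7600 N
  Ry@0 = +2956.4657 N
  Ry@6 = -756.2557 N

788.057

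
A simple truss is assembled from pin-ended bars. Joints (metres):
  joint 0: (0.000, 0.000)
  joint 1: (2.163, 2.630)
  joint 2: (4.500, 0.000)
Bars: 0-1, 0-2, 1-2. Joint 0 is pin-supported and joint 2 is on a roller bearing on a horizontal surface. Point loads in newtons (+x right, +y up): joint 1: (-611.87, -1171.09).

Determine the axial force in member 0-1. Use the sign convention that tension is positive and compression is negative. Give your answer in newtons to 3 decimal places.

N=3 nodes, M=3 members, R=3 reactions → 2N=6, M+R=6
member 0 (0-1): L=3.4052, (cx,cy)=(0.6352,0.7723)
member 1 (0-2): L=4.5000, (cx,cy)=(1.0000,0.0000)
member 2 (1-2): L=3.5183, (cx,cy)=(0.6642,-0.7475)
solve A·x = −loads:
  F[0-1] = -1250.4639 N (compression)
  F[0-2] = +182.4281 N (tension)
  F[1-2] = -274.6417 N (compression)
  Rx@0 = +611.8700 N
  Ry@0 = +965.7901 N
  Ry@2 = +205.2999 N

-1250.464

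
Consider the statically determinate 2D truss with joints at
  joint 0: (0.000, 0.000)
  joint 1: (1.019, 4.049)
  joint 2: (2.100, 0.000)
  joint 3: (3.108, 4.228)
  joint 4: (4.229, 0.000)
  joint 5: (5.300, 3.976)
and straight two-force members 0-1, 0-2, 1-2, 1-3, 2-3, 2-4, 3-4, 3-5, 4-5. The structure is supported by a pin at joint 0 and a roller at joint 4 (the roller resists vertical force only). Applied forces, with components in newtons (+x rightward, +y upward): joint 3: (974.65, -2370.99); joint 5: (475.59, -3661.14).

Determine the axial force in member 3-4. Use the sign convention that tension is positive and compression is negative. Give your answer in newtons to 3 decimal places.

-4401.243

N=6 nodes, M=9 members, R=3 reactions → 2N=12, M+R=12
member 0 (0-1): L=4.1753, (cx,cy)=(0.2441,0.9698)
member 1 (0-2): L=2.1000, (cx,cy)=(1.0000,0.0000)
member 2 (1-2): L=4.1908, (cx,cy)=(0.2579,-0.9662)
member 3 (1-3): L=2.0967, (cx,cy)=(0.9963,0.0854)
member 4 (2-3): L=4.3465, (cx,cy)=(0.2319,0.9727)
member 5 (2-4): L=2.1290, (cx,cy)=(1.0000,0.0000)
member 6 (3-4): L=4.3741, (cx,cy)=(0.2563,-0.9666)
member 7 (3-5): L=2.2064, (cx,cy)=(0.9935,-0.1142)
member 8 (4-5): L=4.1177, (cx,cy)=(0.2601,0.9656)
solve A·x = −loads:
  F[0-1] = +1773.8981 N (tension)
  F[0-2] = +1017.3079 N (tension)
  F[1-2] = -1703.1518 N (compression)
  F[1-3] = +875.4475 N (tension)
  F[2-3] = +1691.6355 N (tension)
  F[2-4] = +185.6802 N (tension)
  F[3-4] = -4401.2430 N (compression)
  F[3-5] = +1427.2087 N (tension)
  F[4-5] = -3622.8237 N (compression)
  Rx@0 = -1450.2400 N
  Ry@0 = -1720.2571 N
  Ry@4 = +7752.3871 N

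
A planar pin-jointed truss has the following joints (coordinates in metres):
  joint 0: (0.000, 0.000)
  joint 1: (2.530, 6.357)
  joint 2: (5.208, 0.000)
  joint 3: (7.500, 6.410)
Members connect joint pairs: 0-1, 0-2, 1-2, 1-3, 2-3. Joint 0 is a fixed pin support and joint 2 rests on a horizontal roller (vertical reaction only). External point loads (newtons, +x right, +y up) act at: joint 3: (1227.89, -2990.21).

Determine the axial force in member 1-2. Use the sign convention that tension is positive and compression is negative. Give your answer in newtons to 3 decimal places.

-3041.202

N=4 nodes, M=5 members, R=3 reactions → 2N=8, M+R=8
member 0 (0-1): L=6.8420, (cx,cy)=(0.3698,0.9291)
member 1 (0-2): L=5.2080, (cx,cy)=(1.0000,0.0000)
member 2 (1-2): L=6.8981, (cx,cy)=(0.3882,-0.9216)
member 3 (1-3): L=4.9703, (cx,cy)=(0.9999,0.0107)
member 4 (2-3): L=6.8074, (cx,cy)=(0.3367,0.9416)
solve A·x = −loads:
  F[0-1] = +3042.9356 N (tension)
  F[0-2] = +102.6814 N (tension)
  F[1-2] = -3041.2021 N (compression)
  F[1-3] = +2306.0120 N (tension)
  F[2-3] = -3201.7312 N (compression)
  Rx@0 = -1227.8900 N
  Ry@0 = -2827.2535 N
  Ry@2 = +5817.4635 N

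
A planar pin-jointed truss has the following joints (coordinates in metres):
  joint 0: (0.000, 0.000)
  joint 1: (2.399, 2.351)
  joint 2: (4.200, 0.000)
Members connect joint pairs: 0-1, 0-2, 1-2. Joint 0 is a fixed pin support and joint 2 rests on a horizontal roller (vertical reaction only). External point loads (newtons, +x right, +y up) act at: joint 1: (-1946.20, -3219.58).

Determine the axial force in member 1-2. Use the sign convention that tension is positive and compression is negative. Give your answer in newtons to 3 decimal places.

-944.252

N=3 nodes, M=3 members, R=3 reactions → 2N=6, M+R=6
member 0 (0-1): L=3.3589, (cx,cy)=(0.7142,0.6999)
member 1 (0-2): L=4.2000, (cx,cy)=(1.0000,0.0000)
member 2 (1-2): L=2.9616, (cx,cy)=(0.6081,-0.7938)
solve A·x = −loads:
  F[0-1] = -3528.9399 N (compression)
  F[0-2] = +574.2247 N (tension)
  F[1-2] = -944.2518 N (compression)
  Rx@0 = +1946.2000 N
  Ry@0 = +2469.9952 N
  Ry@2 = +749.5848 N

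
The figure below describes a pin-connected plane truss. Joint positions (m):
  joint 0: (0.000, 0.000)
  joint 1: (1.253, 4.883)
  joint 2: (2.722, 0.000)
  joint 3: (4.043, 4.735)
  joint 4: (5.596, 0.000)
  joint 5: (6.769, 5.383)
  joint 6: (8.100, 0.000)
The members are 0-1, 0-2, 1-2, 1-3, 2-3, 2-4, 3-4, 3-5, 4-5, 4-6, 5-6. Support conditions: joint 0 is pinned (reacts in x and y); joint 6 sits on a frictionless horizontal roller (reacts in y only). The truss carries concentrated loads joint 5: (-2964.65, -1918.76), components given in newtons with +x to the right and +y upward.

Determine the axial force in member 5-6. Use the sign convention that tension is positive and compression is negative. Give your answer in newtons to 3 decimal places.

N=7 nodes, M=11 members, R=3 reactions → 2N=14, M+R=14
member 0 (0-1): L=5.0412, (cx,cy)=(0.2486,0.9686)
member 1 (0-2): L=2.7220, (cx,cy)=(1.0000,0.0000)
member 2 (1-2): L=5.0992, (cx,cy)=(0.2881,-0.9576)
member 3 (1-3): L=2.7939, (cx,cy)=(0.9986,-0.0530)
member 4 (2-3): L=4.9158, (cx,cy)=(0.2687,0.9632)
member 5 (2-4): L=2.8740, (cx,cy)=(1.0000,0.0000)
member 6 (3-4): L=4.9832, (cx,cy)=(0.3116,-0.9502)
member 7 (3-5): L=2.8020, (cx,cy)=(0.9729,0.2313)
member 8 (4-5): L=5.5093, (cx,cy)=(0.2129,0.9771)
member 9 (4-6): L=2.5040, (cx,cy)=(1.0000,0.0000)
member 10 (5-6): L=5.5451, (cx,cy)=(0.2400,-0.9708)
solve A·x = −loads:
  F[0-1] = -2359.5498 N (compression)
  F[0-2] = -2378.1793 N (compression)
  F[1-2] = +2458.4083 N (tension)
  F[1-3] = -1296.5227 N (compression)
  F[2-3] = -2444.0838 N (compression)
  F[2-4] = -1013.1628 N (compression)
  F[3-4] = +1778.4341 N (tension)
  F[3-5] = -2575.5561 N (compression)
  F[4-5] = -1729.5189 N (compression)
  F[4-6] = -90.6810 N (compression)
  F[5-6] = +377.7884 N (tension)
  Rx@0 = +2964.6500 N
  Ry@0 = +2285.5038 N
  Ry@6 = -366.7438 N

377.788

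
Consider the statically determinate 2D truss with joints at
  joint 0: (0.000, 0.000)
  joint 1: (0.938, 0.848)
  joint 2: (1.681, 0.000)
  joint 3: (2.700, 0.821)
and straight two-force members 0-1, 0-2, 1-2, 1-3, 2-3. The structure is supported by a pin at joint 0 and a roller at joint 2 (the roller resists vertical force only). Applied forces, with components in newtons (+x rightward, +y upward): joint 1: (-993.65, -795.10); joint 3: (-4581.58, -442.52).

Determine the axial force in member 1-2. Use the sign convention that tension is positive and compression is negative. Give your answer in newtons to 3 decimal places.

N=4 nodes, M=5 members, R=3 reactions → 2N=8, M+R=8
member 0 (0-1): L=1.2645, (cx,cy)=(0.7418,0.6706)
member 1 (0-2): L=1.6810, (cx,cy)=(1.0000,0.0000)
member 2 (1-2): L=1.1275, (cx,cy)=(0.6590,-0.7521)
member 3 (1-3): L=1.7622, (cx,cy)=(0.9999,-0.0153)
member 4 (2-3): L=1.3086, (cx,cy)=(0.7787,0.6274)
solve A·x = −loads:
  F[0-1] = -4208.1509 N (compression)
  F[0-2] = -2453.6320 N (compression)
  F[1-2] = +2775.5857 N (tension)
  F[1-3] = -3957.5424 N (compression)
  F[2-3] = -801.9783 N (compression)
  Rx@0 = +5575.2300 N
  Ry@0 = +2822.0844 N
  Ry@2 = -1584.4644 N

2775.586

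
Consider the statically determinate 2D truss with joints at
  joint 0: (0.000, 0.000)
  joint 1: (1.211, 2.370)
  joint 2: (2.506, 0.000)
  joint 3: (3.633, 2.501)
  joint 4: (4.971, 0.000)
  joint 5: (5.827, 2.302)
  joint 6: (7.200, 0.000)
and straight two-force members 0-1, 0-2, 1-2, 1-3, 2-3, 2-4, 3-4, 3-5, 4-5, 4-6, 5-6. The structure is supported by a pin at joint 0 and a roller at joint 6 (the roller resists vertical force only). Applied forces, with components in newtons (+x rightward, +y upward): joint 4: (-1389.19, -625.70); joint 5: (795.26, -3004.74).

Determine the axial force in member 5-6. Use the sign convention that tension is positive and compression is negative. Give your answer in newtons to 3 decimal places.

N=7 nodes, M=11 members, R=3 reactions → 2N=14, M+R=14
member 0 (0-1): L=2.6615, (cx,cy)=(0.4550,0.8905)
member 1 (0-2): L=2.5060, (cx,cy)=(1.0000,0.0000)
member 2 (1-2): L=2.7007, (cx,cy)=(0.4795,-0.8775)
member 3 (1-3): L=2.4255, (cx,cy)=(0.9985,0.0540)
member 4 (2-3): L=2.7432, (cx,cy)=(0.4108,0.9117)
member 5 (2-4): L=2.4650, (cx,cy)=(1.0000,0.0000)
member 6 (3-4): L=2.8364, (cx,cy)=(0.4717,-0.8817)
member 7 (3-5): L=2.2030, (cx,cy)=(0.9959,-0.0903)
member 8 (4-5): L=2.4560, (cx,cy)=(0.3485,0.9373)
member 9 (4-6): L=2.2290, (cx,cy)=(1.0000,0.0000)
member 10 (5-6): L=2.6804, (cx,cy)=(0.5122,-0.8588)
solve A·x = −loads:
  F[0-1] = -575.4516 N (compression)
  F[0-2] = -332.0928 N (compression)
  F[1-2] = +551.5020 N (tension)
  F[1-3] = -527.0520 N (compression)
  F[2-3] = -530.8332 N (compression)
  F[2-4] = +150.4373 N (tension)
  F[3-4] = +691.2678 N (tension)
  F[3-5] = -1074.8480 N (compression)
  F[4-5] = +17.2588 N (tension)
  F[4-6] = +1859.6985 N (tension)
  F[5-6] = -3630.4900 N (compression)
  Rx@0 = +593.9300 N
  Ry@0 = +512.4312 N
  Ry@6 = +3118.0088 N

-3630.490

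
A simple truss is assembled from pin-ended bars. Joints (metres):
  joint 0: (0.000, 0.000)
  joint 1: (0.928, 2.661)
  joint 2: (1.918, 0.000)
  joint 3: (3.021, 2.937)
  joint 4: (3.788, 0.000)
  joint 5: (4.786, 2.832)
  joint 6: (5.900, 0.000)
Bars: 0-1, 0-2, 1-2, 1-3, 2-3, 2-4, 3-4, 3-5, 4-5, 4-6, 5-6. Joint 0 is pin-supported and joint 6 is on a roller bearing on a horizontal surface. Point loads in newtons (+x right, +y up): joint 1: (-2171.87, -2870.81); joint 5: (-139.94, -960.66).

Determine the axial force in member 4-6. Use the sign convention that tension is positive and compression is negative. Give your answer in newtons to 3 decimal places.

N=7 nodes, M=11 members, R=3 reactions → 2N=14, M+R=14
member 0 (0-1): L=2.8182, (cx,cy)=(0.3293,0.9442)
member 1 (0-2): L=1.9180, (cx,cy)=(1.0000,0.0000)
member 2 (1-2): L=2.8392, (cx,cy)=(0.3487,-0.9372)
member 3 (1-3): L=2.1111, (cx,cy)=(0.9914,0.1307)
member 4 (2-3): L=3.1373, (cx,cy)=(0.3516,0.9362)
member 5 (2-4): L=1.8700, (cx,cy)=(1.0000,0.0000)
member 6 (3-4): L=3.0355, (cx,cy)=(0.2527,-0.9676)
member 7 (3-5): L=1.7681, (cx,cy)=(0.9982,-0.0594)
member 8 (4-5): L=3.0027, (cx,cy)=(0.3324,0.9432)
member 9 (4-6): L=2.1120, (cx,cy)=(1.0000,0.0000)
member 10 (5-6): L=3.0432, (cx,cy)=(0.3661,-0.9306)
solve A·x = −loads:
  F[0-1] = -3862.8076 N (compression)
  F[0-2] = -1039.8213 N (compression)
  F[1-2] = +910.5075 N (tension)
  F[1-3] = +587.4379 N (tension)
  F[2-3] = -911.5570 N (compression)
  F[2-4] = -401.8530 N (compression)
  F[3-4] = +798.9147 N (tension)
  F[3-5] = +60.1521 N (tension)
  F[4-5] = -819.5838 N (compression)
  F[4-6] = +72.4168 N (tension)
  F[5-6] = -197.8283 N (compression)
  Rx@0 = +2311.8100 N
  Ry@0 = +3647.3727 N
  Ry@6 = +184.0973 N

72.417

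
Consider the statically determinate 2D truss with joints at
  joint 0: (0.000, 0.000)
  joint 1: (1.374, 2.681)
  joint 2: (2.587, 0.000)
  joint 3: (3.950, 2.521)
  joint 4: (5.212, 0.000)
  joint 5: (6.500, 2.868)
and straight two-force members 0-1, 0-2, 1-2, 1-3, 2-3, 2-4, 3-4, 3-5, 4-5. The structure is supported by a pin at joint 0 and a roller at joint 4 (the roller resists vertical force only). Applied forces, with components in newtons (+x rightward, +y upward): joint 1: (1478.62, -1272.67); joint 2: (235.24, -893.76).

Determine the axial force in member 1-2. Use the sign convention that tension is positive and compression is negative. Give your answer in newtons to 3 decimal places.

-603.246

N=6 nodes, M=9 members, R=3 reactions → 2N=12, M+R=12
member 0 (0-1): L=3.0126, (cx,cy)=(0.4561,0.8899)
member 1 (0-2): L=2.5870, (cx,cy)=(1.0000,0.0000)
member 2 (1-2): L=2.9426, (cx,cy)=(0.4122,-0.9111)
member 3 (1-3): L=2.5810, (cx,cy)=(0.9981,-0.0620)
member 4 (2-3): L=2.8659, (cx,cy)=(0.4756,0.8797)
member 5 (2-4): L=2.6250, (cx,cy)=(1.0000,0.0000)
member 6 (3-4): L=2.8192, (cx,cy)=(0.4476,-0.8942)
member 7 (3-5): L=2.5735, (cx,cy)=(0.9909,0.1348)
member 8 (4-5): L=3.1439, (cx,cy)=(0.4097,0.9122)
solve A·x = −loads:
  F[0-1] = -704.2275 N (compression)
  F[0-2] = +2035.0494 N (tension)
  F[1-2] = -603.2457 N (compression)
  F[1-3] = -1554.1317 N (compression)
  F[2-3] = +1640.8203 N (tension)
  F[2-4] = +770.7728 N (tension)
  F[3-4] = -1721.8617 N (compression)
  F[3-5] = +0.0000 N (tension)
  F[4-5] = -0.0000 N (compression)
  Rx@0 = -1713.8600 N
  Ry@0 = +626.7167 N
  Ry@4 = +1539.7133 N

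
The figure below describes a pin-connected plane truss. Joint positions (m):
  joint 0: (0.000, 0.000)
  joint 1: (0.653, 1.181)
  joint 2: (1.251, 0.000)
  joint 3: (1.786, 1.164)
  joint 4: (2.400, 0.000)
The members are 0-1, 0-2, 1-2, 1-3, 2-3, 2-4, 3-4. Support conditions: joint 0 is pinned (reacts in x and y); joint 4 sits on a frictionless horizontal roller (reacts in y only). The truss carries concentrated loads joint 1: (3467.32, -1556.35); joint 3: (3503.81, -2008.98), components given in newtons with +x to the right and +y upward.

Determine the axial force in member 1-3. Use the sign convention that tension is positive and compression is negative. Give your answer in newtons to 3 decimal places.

-822.661

N=5 nodes, M=7 members, R=3 reactions → 2N=10, M+R=10
member 0 (0-1): L=1.3495, (cx,cy)=(0.4839,0.8751)
member 1 (0-2): L=1.2510, (cx,cy)=(1.0000,0.0000)
member 2 (1-2): L=1.3238, (cx,cy)=(0.4517,-0.8921)
member 3 (1-3): L=1.1331, (cx,cy)=(0.9999,-0.0150)
member 4 (2-3): L=1.2811, (cx,cy)=(0.4176,0.9086)
member 5 (2-4): L=1.1490, (cx,cy)=(1.0000,0.0000)
member 6 (3-4): L=1.3160, (cx,cy)=(0.4666,-0.8845)
solve A·x = −loads:
  F[0-1] = +2009.6359 N (tension)
  F[0-2] = +5998.7068 N (tension)
  F[1-2] = -3701.9682 N (compression)
  F[1-3] = -822.6609 N (compression)
  F[2-3] = +3634.8594 N (tension)
  F[2-4] = +2808.3807 N (tension)
  F[3-4] = -6019.3279 N (compression)
  Rx@0 = -6971.1300 N
  Ry@0 = -1758.7011 N
  Ry@4 = +5324.0311 N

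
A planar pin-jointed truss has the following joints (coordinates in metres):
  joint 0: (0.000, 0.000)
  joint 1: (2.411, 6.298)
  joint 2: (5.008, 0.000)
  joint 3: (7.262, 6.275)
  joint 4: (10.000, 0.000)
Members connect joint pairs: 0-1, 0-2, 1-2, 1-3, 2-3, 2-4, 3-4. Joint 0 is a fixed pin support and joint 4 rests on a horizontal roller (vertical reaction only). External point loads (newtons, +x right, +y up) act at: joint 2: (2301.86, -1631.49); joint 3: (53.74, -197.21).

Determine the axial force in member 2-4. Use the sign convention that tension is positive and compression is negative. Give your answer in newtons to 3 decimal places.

433.711

N=5 nodes, M=7 members, R=3 reactions → 2N=10, M+R=10
member 0 (0-1): L=6.7437, (cx,cy)=(0.3575,0.9339)
member 1 (0-2): L=5.0080, (cx,cy)=(1.0000,0.0000)
member 2 (1-2): L=6.8124, (cx,cy)=(0.3812,-0.9245)
member 3 (1-3): L=4.8511, (cx,cy)=(1.0000,-0.0047)
member 4 (2-3): L=6.6675, (cx,cy)=(0.3381,0.9411)
member 5 (2-4): L=4.9920, (cx,cy)=(1.0000,0.0000)
member 6 (3-4): L=6.8463, (cx,cy)=(0.3999,-0.9165)
solve A·x = −loads:
  F[0-1] = -893.7878 N (compression)
  F[0-2] = +2675.1452 N (tension)
  F[1-2] = +906.3056 N (tension)
  F[1-3] = -665.0498 N (compression)
  F[2-3] = +843.2693 N (tension)
  F[2-4] = +433.7105 N (tension)
  F[3-4] = -1084.4874 N (compression)
  Rx@0 = -2355.6000 N
  Ry@0 = +834.7141 N
  Ry@4 = +993.9859 N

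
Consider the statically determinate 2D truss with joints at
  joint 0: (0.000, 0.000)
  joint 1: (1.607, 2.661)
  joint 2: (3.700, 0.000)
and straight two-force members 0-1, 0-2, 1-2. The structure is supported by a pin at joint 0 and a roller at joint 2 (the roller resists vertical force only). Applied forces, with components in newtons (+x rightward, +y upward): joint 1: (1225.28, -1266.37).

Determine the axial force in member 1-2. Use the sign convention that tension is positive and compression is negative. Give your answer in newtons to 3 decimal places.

-1820.894

N=3 nodes, M=3 members, R=3 reactions → 2N=6, M+R=6
member 0 (0-1): L=3.1086, (cx,cy)=(0.5170,0.8560)
member 1 (0-2): L=3.7000, (cx,cy)=(1.0000,0.0000)
member 2 (1-2): L=3.3855, (cx,cy)=(0.6182,-0.7860)
solve A·x = −loads:
  F[0-1] = +192.5828 N (tension)
  F[0-2] = +1125.7236 N (tension)
  F[1-2] = -1820.8938 N (compression)
  Rx@0 = -1225.2800 N
  Ry@0 = -164.8534 N
  Ry@2 = +1431.2234 N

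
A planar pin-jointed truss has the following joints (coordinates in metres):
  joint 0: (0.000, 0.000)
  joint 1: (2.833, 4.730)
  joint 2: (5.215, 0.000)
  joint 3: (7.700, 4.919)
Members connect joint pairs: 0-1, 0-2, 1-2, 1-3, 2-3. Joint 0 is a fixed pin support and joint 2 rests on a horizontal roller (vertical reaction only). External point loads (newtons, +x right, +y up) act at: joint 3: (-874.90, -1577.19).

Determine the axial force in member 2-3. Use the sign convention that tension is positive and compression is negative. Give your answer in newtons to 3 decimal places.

-1763.556

N=4 nodes, M=5 members, R=3 reactions → 2N=8, M+R=8
member 0 (0-1): L=5.5135, (cx,cy)=(0.5138,0.8579)
member 1 (0-2): L=5.2150, (cx,cy)=(1.0000,0.0000)
member 2 (1-2): L=5.2959, (cx,cy)=(0.4498,-0.8931)
member 3 (1-3): L=4.8707, (cx,cy)=(0.9992,0.0388)
member 4 (2-3): L=5.5111, (cx,cy)=(0.4509,0.8926)
solve A·x = −loads:
  F[0-1] = -85.9016 N (compression)
  F[0-2] = -830.7613 N (compression)
  F[1-2] = +79.0466 N (tension)
  F[1-3] = -79.7523 N (compression)
  F[2-3] = -1763.5565 N (compression)
  Rx@0 = +874.9000 N
  Ry@0 = +73.6943 N
  Ry@2 = +1503.4957 N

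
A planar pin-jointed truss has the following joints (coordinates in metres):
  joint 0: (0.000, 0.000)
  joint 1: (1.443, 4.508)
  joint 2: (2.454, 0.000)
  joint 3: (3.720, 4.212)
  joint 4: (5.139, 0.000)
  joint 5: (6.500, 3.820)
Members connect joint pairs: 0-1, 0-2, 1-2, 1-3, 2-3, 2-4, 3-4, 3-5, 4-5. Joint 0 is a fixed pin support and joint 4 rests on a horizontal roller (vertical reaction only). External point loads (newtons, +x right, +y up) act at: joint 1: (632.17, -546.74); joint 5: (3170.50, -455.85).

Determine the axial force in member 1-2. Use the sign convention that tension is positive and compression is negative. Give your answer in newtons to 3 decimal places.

N=6 nodes, M=9 members, R=3 reactions → 2N=12, M+R=12
member 0 (0-1): L=4.7333, (cx,cy)=(0.3049,0.9524)
member 1 (0-2): L=2.4540, (cx,cy)=(1.0000,0.0000)
member 2 (1-2): L=4.6200, (cx,cy)=(0.2188,-0.9758)
member 3 (1-3): L=2.2962, (cx,cy)=(0.9917,-0.1289)
member 4 (2-3): L=4.3981, (cx,cy)=(0.2878,0.9577)
member 5 (2-4): L=2.6850, (cx,cy)=(1.0000,0.0000)
member 6 (3-4): L=4.4446, (cx,cy)=(0.3193,-0.9477)
member 7 (3-5): L=2.8075, (cx,cy)=(0.9902,-0.1396)
member 8 (4-5): L=4.0552, (cx,cy)=(0.3356,0.9420)
solve A·x = −loads:
  F[0-1] = +2770.6928 N (tension)
  F[0-2] = +2957.9964 N (tension)
  F[1-2] = -3391.8640 N (compression)
  F[1-3] = +962.7862 N (tension)
  F[2-3] = +3455.9222 N (tension)
  F[2-4] = +1220.9652 N (tension)
  F[3-4] = -3833.6542 N (compression)
  F[3-5] = +3204.8747 N (tension)
  F[4-5] = -8.8815 N (compression)
  Rx@0 = -3802.6700 N
  Ry@0 = -2638.8000 N
  Ry@4 = +3641.3900 N

-3391.864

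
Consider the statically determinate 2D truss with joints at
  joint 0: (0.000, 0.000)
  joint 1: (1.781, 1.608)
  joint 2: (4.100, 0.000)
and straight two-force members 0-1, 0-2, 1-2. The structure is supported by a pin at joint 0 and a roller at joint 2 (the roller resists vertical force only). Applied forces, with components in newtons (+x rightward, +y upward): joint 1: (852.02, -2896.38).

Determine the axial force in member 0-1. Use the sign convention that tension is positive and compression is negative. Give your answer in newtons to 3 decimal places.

N=3 nodes, M=3 members, R=3 reactions → 2N=6, M+R=6
member 0 (0-1): L=2.3995, (cx,cy)=(0.7422,0.6701)
member 1 (0-2): L=4.1000, (cx,cy)=(1.0000,0.0000)
member 2 (1-2): L=2.8220, (cx,cy)=(0.8218,-0.5698)
solve A·x = −loads:
  F[0-1] = -1945.9609 N (compression)
  F[0-2] = +2296.3830 N (tension)
  F[1-2] = -2794.4318 N (compression)
  Rx@0 = -852.0200 N
  Ry@0 = +1304.0627 N
  Ry@2 = +1592.3173 N

-1945.961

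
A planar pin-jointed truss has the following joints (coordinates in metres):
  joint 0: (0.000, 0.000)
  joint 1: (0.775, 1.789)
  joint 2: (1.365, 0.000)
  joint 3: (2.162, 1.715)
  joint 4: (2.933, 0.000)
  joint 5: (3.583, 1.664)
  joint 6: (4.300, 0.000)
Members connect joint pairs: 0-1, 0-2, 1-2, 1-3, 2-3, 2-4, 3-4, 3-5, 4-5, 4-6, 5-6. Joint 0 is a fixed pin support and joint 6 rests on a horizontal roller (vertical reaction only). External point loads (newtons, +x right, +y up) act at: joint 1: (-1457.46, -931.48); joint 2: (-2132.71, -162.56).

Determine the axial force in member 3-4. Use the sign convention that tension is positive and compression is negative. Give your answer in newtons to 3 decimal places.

N=7 nodes, M=11 members, R=3 reactions → 2N=14, M+R=14
member 0 (0-1): L=1.9497, (cx,cy)=(0.3975,0.9176)
member 1 (0-2): L=1.3650, (cx,cy)=(1.0000,0.0000)
member 2 (1-2): L=1.8838, (cx,cy)=(0.3132,-0.9497)
member 3 (1-3): L=1.3890, (cx,cy)=(0.9986,-0.0533)
member 4 (2-3): L=1.8911, (cx,cy)=(0.4214,0.9069)
member 5 (2-4): L=1.5680, (cx,cy)=(1.0000,0.0000)
member 6 (3-4): L=1.8803, (cx,cy)=(0.4100,-0.9121)
member 7 (3-5): L=1.4219, (cx,cy)=(0.9994,-0.0359)
member 8 (4-5): L=1.7864, (cx,cy)=(0.3639,0.9315)
member 9 (4-6): L=1.3670, (cx,cy)=(1.0000,0.0000)
member 10 (5-6): L=1.8119, (cx,cy)=(0.3957,-0.9184)
solve A·x = −loads:
  F[0-1] = -1613.9123 N (compression)
  F[0-2] = -2948.6291 N (compression)
  F[1-2] = +542.2571 N (tension)
  F[1-3] = +647.0029 N (tension)
  F[2-3] = -388.6107 N (compression)
  F[2-4] = -482.3088 N (compression)
  F[3-4] = +411.8490 N (tension)
  F[3-5] = +313.6390 N (tension)
  F[4-5] = -403.2771 N (compression)
  F[4-6] = -166.7046 N (compression)
  F[5-6] = +421.2722 N (tension)
  Rx@0 = +3590.1700 N
  Ry@0 = +1480.9248 N
  Ry@6 = -386.8848 N

411.849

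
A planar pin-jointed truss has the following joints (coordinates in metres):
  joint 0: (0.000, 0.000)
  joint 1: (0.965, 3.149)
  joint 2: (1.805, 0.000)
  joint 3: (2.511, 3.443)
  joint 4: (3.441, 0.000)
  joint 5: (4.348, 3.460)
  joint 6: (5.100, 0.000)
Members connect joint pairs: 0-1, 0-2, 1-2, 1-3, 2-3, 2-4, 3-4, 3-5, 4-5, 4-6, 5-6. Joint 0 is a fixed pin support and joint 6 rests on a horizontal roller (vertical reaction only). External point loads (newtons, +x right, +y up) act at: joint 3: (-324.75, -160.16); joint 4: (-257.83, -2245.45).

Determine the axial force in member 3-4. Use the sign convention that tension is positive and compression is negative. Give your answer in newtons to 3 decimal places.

N=7 nodes, M=11 members, R=3 reactions → 2N=14, M+R=14
member 0 (0-1): L=3.2935, (cx,cy)=(0.2930,0.9561)
member 1 (0-2): L=1.8050, (cx,cy)=(1.0000,0.0000)
member 2 (1-2): L=3.2591, (cx,cy)=(0.2577,-0.9662)
member 3 (1-3): L=1.5737, (cx,cy)=(0.9824,0.1868)
member 4 (2-3): L=3.5146, (cx,cy)=(0.2009,0.9796)
member 5 (2-4): L=1.6360, (cx,cy)=(1.0000,0.0000)
member 6 (3-4): L=3.5664, (cx,cy)=(0.2608,-0.9654)
member 7 (3-5): L=1.8371, (cx,cy)=(1.0000,0.0093)
member 8 (4-5): L=3.5769, (cx,cy)=(0.2536,0.9673)
member 9 (4-6): L=1.6590, (cx,cy)=(1.0000,0.0000)
member 10 (5-6): L=3.5408, (cx,cy)=(0.2124,-0.9772)
solve A·x = −loads:
  F[0-1] = -1078.2976 N (compression)
  F[0-2] = -266.6415 N (compression)
  F[1-2] = +956.3298 N (tension)
  F[1-3] = -572.5014 N (compression)
  F[2-3] = -943.2459 N (compression)
  F[2-4] = +169.3157 N (tension)
  F[3-4] = +895.6896 N (tension)
  F[3-5] = -660.7410 N (compression)
  F[4-5] = +1427.4020 N (tension)
  F[4-6] = +298.7647 N (tension)
  F[5-6] = -1406.7278 N (compression)
  Rx@0 = +582.5800 N
  Ry@0 = +1030.9745 N
  Ry@6 = +1374.6355 N

895.690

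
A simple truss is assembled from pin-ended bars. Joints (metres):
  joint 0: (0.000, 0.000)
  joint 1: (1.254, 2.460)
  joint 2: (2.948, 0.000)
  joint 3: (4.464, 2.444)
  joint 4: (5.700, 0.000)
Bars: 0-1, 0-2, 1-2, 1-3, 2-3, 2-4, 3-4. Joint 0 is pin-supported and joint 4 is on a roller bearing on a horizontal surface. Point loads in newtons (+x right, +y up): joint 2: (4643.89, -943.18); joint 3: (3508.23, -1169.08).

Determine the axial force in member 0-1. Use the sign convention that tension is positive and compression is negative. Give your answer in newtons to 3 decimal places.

892.726

N=5 nodes, M=7 members, R=3 reactions → 2N=10, M+R=10
member 0 (0-1): L=2.7612, (cx,cy)=(0.4542,0.8909)
member 1 (0-2): L=2.9480, (cx,cy)=(1.0000,0.0000)
member 2 (1-2): L=2.9868, (cx,cy)=(0.5672,-0.8236)
member 3 (1-3): L=3.2100, (cx,cy)=(1.0000,-0.0050)
member 4 (2-3): L=2.8760, (cx,cy)=(0.5271,0.8498)
member 5 (2-4): L=2.7520, (cx,cy)=(1.0000,0.0000)
member 6 (3-4): L=2.7388, (cx,cy)=(0.4513,-0.8924)
solve A·x = −loads:
  F[0-1] = +892.7264 N (tension)
  F[0-2] = +7746.6851 N (tension)
  F[1-2] = -971.4746 N (compression)
  F[1-3] = +956.4224 N (tension)
  F[2-3] = +2051.4443 N (tension)
  F[2-4] = +1470.4611 N (tension)
  F[3-4] = -3258.2905 N (compression)
  Rx@0 = -8152.1200 N
  Ry@0 = -795.3509 N
  Ry@4 = +2907.6109 N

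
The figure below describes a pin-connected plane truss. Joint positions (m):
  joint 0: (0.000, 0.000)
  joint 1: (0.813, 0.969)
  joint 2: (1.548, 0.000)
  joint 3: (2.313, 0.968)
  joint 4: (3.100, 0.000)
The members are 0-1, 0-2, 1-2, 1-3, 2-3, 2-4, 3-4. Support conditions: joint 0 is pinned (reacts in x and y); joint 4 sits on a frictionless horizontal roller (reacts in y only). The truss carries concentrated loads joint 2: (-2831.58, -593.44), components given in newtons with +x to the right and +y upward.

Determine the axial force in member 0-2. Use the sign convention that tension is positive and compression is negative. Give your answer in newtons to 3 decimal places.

N=5 nodes, M=7 members, R=3 reactions → 2N=10, M+R=10
member 0 (0-1): L=1.2649, (cx,cy)=(0.6427,0.7661)
member 1 (0-2): L=1.5480, (cx,cy)=(1.0000,0.0000)
member 2 (1-2): L=1.2162, (cx,cy)=(0.6043,-0.7967)
member 3 (1-3): L=1.5000, (cx,cy)=(1.0000,-0.0007)
member 4 (2-3): L=1.2338, (cx,cy)=(0.6200,0.7846)
member 5 (2-4): L=1.5520, (cx,cy)=(1.0000,0.0000)
member 6 (3-4): L=1.2476, (cx,cy)=(0.6308,-0.7759)
solve A·x = −loads:
  F[0-1] = -387.8230 N (compression)
  F[0-2] = -2582.3079 N (compression)
  F[1-2] = +373.2991 N (tension)
  F[1-3] = -474.8690 N (compression)
  F[2-3] = +377.3022 N (tension)
  F[2-4] = +240.9270 N (tension)
  F[3-4] = -381.9182 N (compression)
  Rx@0 = +2831.5800 N
  Ry@0 = +297.1029 N
  Ry@4 = +296.3371 N

-2582.308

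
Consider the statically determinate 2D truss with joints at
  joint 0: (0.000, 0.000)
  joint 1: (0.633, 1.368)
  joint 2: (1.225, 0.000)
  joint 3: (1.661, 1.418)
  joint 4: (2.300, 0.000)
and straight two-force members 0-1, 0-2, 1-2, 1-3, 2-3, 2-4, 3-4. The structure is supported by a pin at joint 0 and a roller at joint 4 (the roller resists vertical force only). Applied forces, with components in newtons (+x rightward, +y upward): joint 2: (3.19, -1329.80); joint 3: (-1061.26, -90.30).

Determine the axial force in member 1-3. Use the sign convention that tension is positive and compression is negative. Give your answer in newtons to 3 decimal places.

-1142.262

N=5 nodes, M=7 members, R=3 reactions → 2N=10, M+R=10
member 0 (0-1): L=1.5074, (cx,cy)=(0.4199,0.9076)
member 1 (0-2): L=1.2250, (cx,cy)=(1.0000,0.0000)
member 2 (1-2): L=1.4906, (cx,cy)=(0.3972,-0.9178)
member 3 (1-3): L=1.0292, (cx,cy)=(0.9988,0.0486)
member 4 (2-3): L=1.4835, (cx,cy)=(0.2939,0.9558)
member 5 (2-4): L=1.0750, (cx,cy)=(1.0000,0.0000)
member 6 (3-4): L=1.5553, (cx,cy)=(0.4108,-0.9117)
solve A·x = −loads:
  F[0-1] = -1433.4337 N (compression)
  F[0-2] = -456.1117 N (compression)
  F[1-2] = +1357.0372 N (tension)
  F[1-3] = -1142.2618 N (compression)
  F[2-3] = +88.2759 N (tension)
  F[2-4] = +53.7091 N (tension)
  F[3-4] = -130.7282 N (compression)
  Rx@0 = +1058.0700 N
  Ry@0 = +1300.9145 N
  Ry@4 = +119.1855 N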